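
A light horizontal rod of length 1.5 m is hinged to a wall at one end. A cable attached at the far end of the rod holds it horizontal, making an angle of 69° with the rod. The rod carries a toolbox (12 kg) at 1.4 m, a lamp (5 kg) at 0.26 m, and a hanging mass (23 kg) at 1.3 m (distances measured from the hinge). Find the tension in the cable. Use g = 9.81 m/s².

T ≈ 336 N

Choose the hinge as the axis so the unknown hinge reaction has zero arm there.
Toolbox: 12 × 9.81 = 117.7 N down at 1.4 m → arm 1.4 m, τ = 117.7 × 1.4 = 164.8 N·m clockwise.
Lamp: 5 × 9.81 = 49.05 N down at 0.26 m → arm 0.26 m, τ = 49.05 × 0.26 = 12.75 N·m clockwise.
Hanging mass: 23 × 9.81 = 225.6 N down at 1.3 m → arm 1.3 m, τ = 225.6 × 1.3 = 293.3 N·m clockwise.
Total clockwise load moment = 470.9 N·m.
The cable tension T acts at 1.5 m; only its component perpendicular to the rod, T sinθ, produces torque. sin 69° = 0.9336.
Στ = 0 ⇒ T × 1.5 × 0.9336 = 470.9 ⇒ T = 470.9 / 1.4 = 336 N.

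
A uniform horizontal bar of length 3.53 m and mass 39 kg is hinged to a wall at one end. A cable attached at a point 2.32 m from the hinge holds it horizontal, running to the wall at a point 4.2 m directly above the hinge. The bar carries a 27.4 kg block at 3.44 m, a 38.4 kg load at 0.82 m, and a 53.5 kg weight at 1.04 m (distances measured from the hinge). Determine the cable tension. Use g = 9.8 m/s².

T ≈ 1210 N

Take moments about the hinge.
Beam weight: 39 × 9.8 = 382.2 N down at 1.765 m → arm 1.765 m, τ = 382.2 × 1.765 = 674.6 N·m clockwise.
Block: 27.4 × 9.8 = 268.5 N down at 3.44 m → arm 3.44 m, τ = 268.5 × 3.44 = 923.6 N·m clockwise.
Load: 38.4 × 9.8 = 376.3 N down at 0.82 m → arm 0.82 m, τ = 376.3 × 0.82 = 308.6 N·m clockwise.
Weight: 53.5 × 9.8 = 524.3 N down at 1.04 m → arm 1.04 m, τ = 524.3 × 1.04 = 545.3 N·m clockwise.
Total clockwise load moment = 2452 N·m.
The cable tension T acts at 2.32 m; only its component perpendicular to the bar, T sinθ, produces torque. sinθ = h/√(h²+d²) = 4.2/√(4.2²+2.32²) = 0.8753.
Balancing moments: T × 2.32 × 0.8753 = 2452, giving T = 2452 / 2.031 = 1210 N.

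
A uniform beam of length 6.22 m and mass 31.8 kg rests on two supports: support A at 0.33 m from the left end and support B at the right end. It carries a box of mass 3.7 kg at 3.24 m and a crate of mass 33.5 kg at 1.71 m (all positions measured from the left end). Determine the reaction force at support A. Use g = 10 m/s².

R_A ≈ 443 N

About support B:
Beam weight: 31.8 × 10 = 318 N down at 3.11 m → arm 3.11 m, τ = 318 × 3.11 = 989 N·m counterclockwise.
Box: 3.7 × 10 = 37 N down at 3.24 m → arm 2.98 m, τ = 37 × 2.98 = 110.3 N·m counterclockwise.
Crate: 33.5 × 10 = 335 N down at 1.71 m → arm 4.51 m, τ = 335 × 4.51 = 1511 N·m counterclockwise.
Net load moment about support B = 2610 N·m counterclockwise.
Reaction R at support A is upward at 0.33 m, arm 5.89 m → moment R × 5.89 clockwise.
Balancing moments: R × 5.89 = 2610, giving R = 443 N.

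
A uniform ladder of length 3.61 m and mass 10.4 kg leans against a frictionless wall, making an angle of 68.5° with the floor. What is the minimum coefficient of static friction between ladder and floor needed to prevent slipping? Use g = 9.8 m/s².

μ_min ≈ 0.197

Take moments about the foot of the ladder.
Ladder weight 10.4×9.8 = 101.9 N acts at 1.805 m along the ladder; its horizontal arm is 1.805·cos68.5° = 0.6615 m → τ = 67.41 N·m clockwise.
Wall normal N acts horizontally at the top; its moment arm is the height L sinθ = 3.61·sin68.5° = 3.359 m, counterclockwise.
Στ = 0 ⇒ N × 3.359 = 67.41 ⇒ N = 20.07 N.
ΣFx = 0 ⇒ f = N_wall = 20.07 N. ΣFy = 0 ⇒ N_floor = 101.9 N.
μ_min = f / N_floor = 20.07 / 101.9 = 0.197.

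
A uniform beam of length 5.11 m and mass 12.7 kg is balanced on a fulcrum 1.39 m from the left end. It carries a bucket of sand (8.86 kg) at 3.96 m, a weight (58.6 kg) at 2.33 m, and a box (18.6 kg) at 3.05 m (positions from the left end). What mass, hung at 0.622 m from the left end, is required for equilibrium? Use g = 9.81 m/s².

m ≈ 161 kg

Choose the fulcrum (at 1.39 m from the left end) as the axis so the support reaction has zero arm there.
Beam weight: 12.7 × 9.81 = 124.6 N down at 2.555 m → arm 1.165 m, τ = 124.6 × 1.165 = 145.2 N·m clockwise.
Bucket of sand: 8.86 × 9.81 = 86.92 N down at 3.96 m → arm 2.57 m, τ = 86.92 × 2.57 = 223.4 N·m clockwise.
Weight: 58.6 × 9.81 = 574.9 N down at 2.33 m → arm 0.94 m, τ = 574.9 × 0.94 = 540.4 N·m clockwise.
Box: 18.6 × 9.81 = 182.5 N down at 3.05 m → arm 1.66 m, τ = 182.5 × 1.66 = 302.9 N·m clockwise.
Net moment of known loads = 1212 N·m clockwise.
An unknown mass m at 0.622 m has arm 0.768 m; its moment is m·g·0.768 counterclockwise.
Balancing moments: m × 9.81 × 0.768 = 1212, giving m = 1212 / (9.81 × 0.768) = 161 kg.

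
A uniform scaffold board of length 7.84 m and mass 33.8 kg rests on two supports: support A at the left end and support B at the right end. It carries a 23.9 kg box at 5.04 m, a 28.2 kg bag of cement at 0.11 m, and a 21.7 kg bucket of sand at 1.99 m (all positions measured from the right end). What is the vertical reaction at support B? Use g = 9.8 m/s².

About support A:
Beam weight: 33.8 × 9.8 = 331.2 N down at 3.92 m → arm 3.92 m, τ = 331.2 × 3.92 = 1298 N·m clockwise.
Box: 23.9 × 9.8 = 234.2 N down at 5.04 m → arm 2.8 m, τ = 234.2 × 2.8 = 655.8 N·m clockwise.
Bag of cement: 28.2 × 9.8 = 276.4 N down at 0.11 m → arm 7.73 m, τ = 276.4 × 7.73 = 2137 N·m clockwise.
Bucket of sand: 21.7 × 9.8 = 212.7 N down at 1.99 m → arm 5.85 m, τ = 212.7 × 5.85 = 1244 N·m clockwise.
Net load moment about support A = 5335 N·m clockwise.
Reaction R at support B is upward at 0 m, arm 7.84 m → moment R × 7.84 counterclockwise.
Στ = 0 ⇒ R × 7.84 = 5335 ⇒ R = 680 N.

R_B ≈ 680 N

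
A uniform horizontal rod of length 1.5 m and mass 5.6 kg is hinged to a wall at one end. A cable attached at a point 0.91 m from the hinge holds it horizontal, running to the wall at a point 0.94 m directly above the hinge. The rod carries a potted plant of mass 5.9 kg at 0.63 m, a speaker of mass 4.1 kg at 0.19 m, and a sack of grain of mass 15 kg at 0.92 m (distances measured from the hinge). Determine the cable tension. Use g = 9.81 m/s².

T ≈ 338 N

Sum moments about the hinge (the unknown hinge reaction has zero arm there).
Beam weight: 5.6 × 9.81 = 54.94 N down at 0.75 m → arm 0.75 m, τ = 54.94 × 0.75 = 41.2 N·m clockwise.
Potted plant: 5.9 × 9.81 = 57.88 N down at 0.63 m → arm 0.63 m, τ = 57.88 × 0.63 = 36.46 N·m clockwise.
Speaker: 4.1 × 9.81 = 40.22 N down at 0.19 m → arm 0.19 m, τ = 40.22 × 0.19 = 7.642 N·m clockwise.
Sack of grain: 15 × 9.81 = 147.2 N down at 0.92 m → arm 0.92 m, τ = 147.2 × 0.92 = 135.4 N·m clockwise.
Total clockwise load moment = 220.7 N·m.
The cable tension T acts at 0.91 m; only its component perpendicular to the rod, T sinθ, produces torque. sinθ = h/√(h²+d²) = 0.94/√(0.94²+0.91²) = 0.7185.
Setting net torque to zero: T × 0.91 × 0.7185 = 220.7 → T = 220.7 / 0.6538 = 338 N.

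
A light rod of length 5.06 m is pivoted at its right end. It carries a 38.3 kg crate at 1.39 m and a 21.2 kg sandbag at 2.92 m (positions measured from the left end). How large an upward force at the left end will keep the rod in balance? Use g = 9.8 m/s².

F ≈ 360 N

Take moments about the right end.
Crate: 38.3 × 9.8 = 375.3 N down at 1.39 m → arm 3.67 m, τ = 375.3 × 3.67 = 1377 N·m counterclockwise.
Sandbag: 21.2 × 9.8 = 207.8 N down at 2.92 m → arm 2.14 m, τ = 207.8 × 2.14 = 444.7 N·m counterclockwise.
Net moment of the loads = 1822 N·m counterclockwise.
The upward force F acts at the left end, arm 5.06 m, giving F × 5.06 clockwise.
Balancing moments: F × 5.06 = 1822, giving F = 1822 / 5.06 = 360 N.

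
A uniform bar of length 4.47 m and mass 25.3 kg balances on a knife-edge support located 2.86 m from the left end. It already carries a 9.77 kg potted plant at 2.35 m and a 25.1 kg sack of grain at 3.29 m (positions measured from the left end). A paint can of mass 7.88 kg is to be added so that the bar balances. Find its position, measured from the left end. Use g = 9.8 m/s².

Sum moments about the knife-edge support (at 2.86 m from the left end) (the support reaction has zero arm there).
Beam weight: 25.3 × 9.8 = 247.9 N down at 2.235 m → arm 0.625 m, τ = 247.9 × 0.625 = 154.9 N·m counterclockwise.
Potted plant: 9.77 × 9.8 = 95.75 N down at 2.35 m → arm 0.51 m, τ = 95.75 × 0.51 = 48.83 N·m counterclockwise.
Sack of grain: 25.1 × 9.8 = 246 N down at 3.29 m → arm 0.43 m, τ = 246 × 0.43 = 105.8 N·m clockwise.
Net moment of existing loads = 97.93 N·m counterclockwise.
The paint can weighs 7.88 × 9.8 = 77.22 N and must supply an equal clockwise moment, so its lever arm about the knife-edge support is 97.93 / 77.22 = 1.27 m.
That puts it at 2.86 + 1.27 = 4.13 m from the left end.

x ≈ 4.13 m from the left end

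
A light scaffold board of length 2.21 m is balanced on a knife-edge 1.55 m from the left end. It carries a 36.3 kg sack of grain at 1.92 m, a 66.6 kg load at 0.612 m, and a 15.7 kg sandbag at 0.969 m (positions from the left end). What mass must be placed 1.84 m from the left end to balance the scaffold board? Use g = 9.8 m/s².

Choose the knife-edge (at 1.55 m from the left end) as the axis so the support reaction has zero arm there.
Sack of grain: 36.3 × 9.8 = 355.7 N down at 1.92 m → arm 0.37 m, τ = 355.7 × 0.37 = 131.6 N·m clockwise.
Load: 66.6 × 9.8 = 652.7 N down at 0.612 m → arm 0.938 m, τ = 652.7 × 0.938 = 612.2 N·m counterclockwise.
Sandbag: 15.7 × 9.8 = 153.9 N down at 0.969 m → arm 0.581 m, τ = 153.9 × 0.581 = 89.42 N·m counterclockwise.
Net moment of known loads = 570 N·m counterclockwise.
An unknown mass m at 1.84 m has arm 0.29 m; its moment is m·g·0.29 clockwise.
Balancing moments: m × 9.8 × 0.29 = 570, giving m = 570 / (9.8 × 0.29) = 201 kg.

m ≈ 201 kg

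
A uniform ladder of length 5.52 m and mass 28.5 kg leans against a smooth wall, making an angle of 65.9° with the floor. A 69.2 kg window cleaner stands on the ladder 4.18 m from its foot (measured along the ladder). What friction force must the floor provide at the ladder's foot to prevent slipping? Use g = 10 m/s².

Take moments about the foot of the ladder.
Ladder weight 28.5×10 = 285 N acts at 2.76 m along the ladder; its horizontal arm is 2.76·cos65.9° = 1.127 m → τ = 321.2 N·m clockwise.
Window cleaner: 69.2×10 = 692 N at 4.18 m → arm 1.707 m → τ = 1181 N·m clockwise.
Wall normal N acts horizontally at the top; its moment arm is the height L sinθ = 5.52·sin65.9° = 5.039 m, counterclockwise.
Setting net torque to zero: N × 5.039 = 1502 → N = 298 N.
ΣFx = 0: friction at the foot balances the wall's push, so f = N_wall = 298 N.

f ≈ 298 N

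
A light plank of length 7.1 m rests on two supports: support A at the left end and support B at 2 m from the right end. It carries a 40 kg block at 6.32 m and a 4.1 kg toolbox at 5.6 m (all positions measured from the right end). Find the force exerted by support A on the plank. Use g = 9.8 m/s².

R_A ≈ 360 N

Take moments about support B.
Block: 40 × 9.8 = 392 N down at 6.32 m → arm 4.32 m, τ = 392 × 4.32 = 1693 N·m counterclockwise.
Toolbox: 4.1 × 9.8 = 40.18 N down at 5.6 m → arm 3.6 m, τ = 40.18 × 3.6 = 144.6 N·m counterclockwise.
Net load moment about support B = 1838 N·m counterclockwise.
Reaction R at support A is upward at 7.1 m, arm 5.1 m → moment R × 5.1 clockwise.
Setting net torque to zero: R × 5.1 = 1838 → R = 360 N.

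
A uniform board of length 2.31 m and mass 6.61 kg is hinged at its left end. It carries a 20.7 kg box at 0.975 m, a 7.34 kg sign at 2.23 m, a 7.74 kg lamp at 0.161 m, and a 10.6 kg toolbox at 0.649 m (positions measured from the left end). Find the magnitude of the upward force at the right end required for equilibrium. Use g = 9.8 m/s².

Sum moments about the left end (the unknown pivot reaction has zero arm there).
Beam weight: 6.61 × 9.8 = 64.78 N down at 1.155 m → arm 1.155 m, τ = 64.78 × 1.155 = 74.82 N·m clockwise.
Box: 20.7 × 9.8 = 202.9 N down at 0.975 m → arm 0.975 m, τ = 202.9 × 0.975 = 197.8 N·m clockwise.
Sign: 7.34 × 9.8 = 71.93 N down at 2.23 m → arm 2.23 m, τ = 71.93 × 2.23 = 160.4 N·m clockwise.
Lamp: 7.74 × 9.8 = 75.85 N down at 0.161 m → arm 0.161 m, τ = 75.85 × 0.161 = 12.21 N·m clockwise.
Toolbox: 10.6 × 9.8 = 103.9 N down at 0.649 m → arm 0.649 m, τ = 103.9 × 0.649 = 67.43 N·m clockwise.
Net moment of the loads = 512.7 N·m clockwise.
The upward force F acts at the right end, arm 2.31 m, giving F × 2.31 counterclockwise.
For rotational equilibrium, F × 2.31 = 512.7, so F = 512.7 / 2.31 = 222 N.

F ≈ 222 N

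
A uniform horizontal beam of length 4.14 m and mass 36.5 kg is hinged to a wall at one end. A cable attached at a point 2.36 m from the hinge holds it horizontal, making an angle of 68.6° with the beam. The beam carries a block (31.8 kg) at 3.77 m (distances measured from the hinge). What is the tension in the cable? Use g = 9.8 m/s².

T ≈ 872 N

Choose the hinge as the axis so the unknown hinge reaction has zero arm there.
Beam weight: 36.5 × 9.8 = 357.7 N down at 2.07 m → arm 2.07 m, τ = 357.7 × 2.07 = 740.4 N·m clockwise.
Block: 31.8 × 9.8 = 311.6 N down at 3.77 m → arm 3.77 m, τ = 311.6 × 3.77 = 1175 N·m clockwise.
Total clockwise load moment = 1915 N·m.
The cable tension T acts at 2.36 m; only its component perpendicular to the beam, T sinθ, produces torque. sin 68.6° = 0.9311.
Στ = 0 ⇒ T × 2.36 × 0.9311 = 1915 ⇒ T = 1915 / 2.197 = 872 N.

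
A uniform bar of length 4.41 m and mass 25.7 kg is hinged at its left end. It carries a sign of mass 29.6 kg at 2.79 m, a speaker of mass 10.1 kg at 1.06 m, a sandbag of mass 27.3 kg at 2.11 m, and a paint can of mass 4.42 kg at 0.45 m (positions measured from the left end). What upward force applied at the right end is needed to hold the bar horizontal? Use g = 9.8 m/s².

Sum moments about the left end (the unknown pivot reaction has zero arm there).
Beam weight: 25.7 × 9.8 = 251.9 N down at 2.205 m → arm 2.205 m, τ = 251.9 × 2.205 = 555.4 N·m clockwise.
Sign: 29.6 × 9.8 = 290.1 N down at 2.79 m → arm 2.79 m, τ = 290.1 × 2.79 = 809.4 N·m clockwise.
Speaker: 10.1 × 9.8 = 98.98 N down at 1.06 m → arm 1.06 m, τ = 98.98 × 1.06 = 104.9 N·m clockwise.
Sandbag: 27.3 × 9.8 = 267.5 N down at 2.11 m → arm 2.11 m, τ = 267.5 × 2.11 = 564.4 N·m clockwise.
Paint can: 4.42 × 9.8 = 43.32 N down at 0.45 m → arm 0.45 m, τ = 43.32 × 0.45 = 19.49 N·m clockwise.
Net moment of the loads = 2054 N·m clockwise.
The upward force F acts at the right end, arm 4.41 m, giving F × 4.41 counterclockwise.
Balancing moments: F × 4.41 = 2054, giving F = 2054 / 4.41 = 466 N.

F ≈ 466 N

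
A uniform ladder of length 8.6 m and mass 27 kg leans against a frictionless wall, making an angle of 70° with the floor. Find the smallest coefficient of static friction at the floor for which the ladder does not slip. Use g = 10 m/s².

Taking torques about the foot of the ladder:
Ladder weight 27×10 = 270 N acts at 4.3 m along the ladder; its horizontal arm is 4.3·cos70° = 1.471 m → τ = 397.2 N·m clockwise.
Wall normal N acts horizontally at the top; its moment arm is the height L sinθ = 8.6·sin70° = 8.081 m, counterclockwise.
For rotational equilibrium, N × 8.081 = 397.2, so N = 49.15 N.
ΣFx = 0 ⇒ f = N_wall = 49.15 N. ΣFy = 0 ⇒ N_floor = 270 N.
μ_min = f / N_floor = 49.15 / 270 = 0.182.

μ_min ≈ 0.182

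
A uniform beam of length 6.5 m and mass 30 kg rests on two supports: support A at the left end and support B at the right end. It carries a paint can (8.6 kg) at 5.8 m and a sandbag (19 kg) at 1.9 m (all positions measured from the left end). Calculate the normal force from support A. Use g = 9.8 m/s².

Sum moments about support B (its reaction then has zero moment arm).
Beam weight: 30 × 9.8 = 294 N down at 3.25 m → arm 3.25 m, τ = 294 × 3.25 = 955.5 N·m counterclockwise.
Paint can: 8.6 × 9.8 = 84.28 N down at 5.8 m → arm 0.7 m, τ = 84.28 × 0.7 = 59 N·m counterclockwise.
Sandbag: 19 × 9.8 = 186.2 N down at 1.9 m → arm 4.6 m, τ = 186.2 × 4.6 = 856.5 N·m counterclockwise.
Net load moment about support B = 1871 N·m counterclockwise.
Reaction R at support A is upward at 0 m, arm 6.5 m → moment R × 6.5 clockwise.
Στ = 0 ⇒ R × 6.5 = 1871 ⇒ R = 288 N.

R_A ≈ 288 N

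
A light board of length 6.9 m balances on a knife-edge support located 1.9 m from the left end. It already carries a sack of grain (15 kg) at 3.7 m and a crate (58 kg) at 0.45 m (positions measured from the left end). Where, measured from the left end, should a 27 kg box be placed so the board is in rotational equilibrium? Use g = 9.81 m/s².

x ≈ 4.01 m from the left end

About the knife-edge support (at 1.9 m from the left end):
Sack of grain: 15 × 9.81 = 147.2 N down at 3.7 m → arm 1.8 m, τ = 147.2 × 1.8 = 265 N·m clockwise.
Crate: 58 × 9.81 = 569 N down at 0.45 m → arm 1.45 m, τ = 569 × 1.45 = 825 N·m counterclockwise.
Net moment of existing loads = 560 N·m counterclockwise.
The box weighs 27 × 9.81 = 264.9 N and must supply an equal clockwise moment, so its lever arm about the knife-edge support is 560 / 264.9 = 2.11 m.
That puts it at 1.9 + 2.11 = 4.01 m from the left end.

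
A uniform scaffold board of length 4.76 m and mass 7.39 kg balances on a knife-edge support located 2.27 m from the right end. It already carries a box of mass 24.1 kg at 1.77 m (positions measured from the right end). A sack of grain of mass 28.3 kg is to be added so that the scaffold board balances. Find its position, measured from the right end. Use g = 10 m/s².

Taking torques about the knife-edge support (at 2.27 m from the right end):
Beam weight: 7.39 × 10 = 73.9 N down at 2.38 m → arm 0.11 m, τ = 73.9 × 0.11 = 8.129 N·m counterclockwise.
Box: 24.1 × 10 = 241 N down at 1.77 m → arm 0.5 m, τ = 241 × 0.5 = 120.5 N·m clockwise.
Net moment of existing loads = 112.4 N·m clockwise.
The sack of grain weighs 28.3 × 10 = 283 N and must supply an equal counterclockwise moment, so its lever arm about the knife-edge support is 112.4 / 283 = 0.397 m.
That puts it at 2.27 + 0.397 = 2.67 m from the right end.

x ≈ 2.67 m from the right end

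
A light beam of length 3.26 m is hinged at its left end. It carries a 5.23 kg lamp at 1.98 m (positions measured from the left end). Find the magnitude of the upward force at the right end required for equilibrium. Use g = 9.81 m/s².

F ≈ 31.2 N

Sum moments about the left end (the unknown pivot reaction has zero arm there).
Lamp: 5.23 × 9.81 = 51.31 N down at 1.98 m → arm 1.98 m, τ = 51.31 × 1.98 = 101.6 N·m clockwise.
Net moment of the loads = 101.6 N·m clockwise.
The upward force F acts at the right end, arm 3.26 m, giving F × 3.26 counterclockwise.
Στ = 0 ⇒ F × 3.26 = 101.6 ⇒ F = 101.6 / 3.26 = 31.2 N.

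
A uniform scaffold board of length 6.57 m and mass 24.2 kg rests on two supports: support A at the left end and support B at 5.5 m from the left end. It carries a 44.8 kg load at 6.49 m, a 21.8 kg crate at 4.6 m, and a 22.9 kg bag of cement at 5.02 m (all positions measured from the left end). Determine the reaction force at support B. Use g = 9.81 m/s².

R_B ≈ 1040 N

Choose support A as the axis so its reaction then has zero moment arm.
Beam weight: 24.2 × 9.81 = 237.4 N down at 3.285 m → arm 3.285 m, τ = 237.4 × 3.285 = 779.9 N·m clockwise.
Load: 44.8 × 9.81 = 439.5 N down at 6.49 m → arm 6.49 m, τ = 439.5 × 6.49 = 2852 N·m clockwise.
Crate: 21.8 × 9.81 = 213.9 N down at 4.6 m → arm 4.6 m, τ = 213.9 × 4.6 = 983.9 N·m clockwise.
Bag of cement: 22.9 × 9.81 = 224.6 N down at 5.02 m → arm 5.02 m, τ = 224.6 × 5.02 = 1127 N·m clockwise.
Net load moment about support A = 5743 N·m clockwise.
Reaction R at support B is upward at 5.5 m, arm 5.5 m → moment R × 5.5 counterclockwise.
Setting net torque to zero: R × 5.5 = 5743 → R = 1040 N.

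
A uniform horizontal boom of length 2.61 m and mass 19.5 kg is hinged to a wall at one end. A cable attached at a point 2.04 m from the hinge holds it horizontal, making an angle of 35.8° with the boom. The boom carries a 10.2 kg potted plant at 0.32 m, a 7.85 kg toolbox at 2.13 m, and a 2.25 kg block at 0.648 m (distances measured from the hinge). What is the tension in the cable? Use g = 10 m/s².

T ≈ 393 N

Choose the hinge as the axis so the unknown hinge reaction has zero arm there.
Beam weight: 19.5 × 10 = 195 N down at 1.305 m → arm 1.305 m, τ = 195 × 1.305 = 254.5 N·m clockwise.
Potted plant: 10.2 × 10 = 102 N down at 0.32 m → arm 0.32 m, τ = 102 × 0.32 = 32.64 N·m clockwise.
Toolbox: 7.85 × 10 = 78.5 N down at 2.13 m → arm 2.13 m, τ = 78.5 × 2.13 = 167.2 N·m clockwise.
Block: 2.25 × 10 = 22.5 N down at 0.648 m → arm 0.648 m, τ = 22.5 × 0.648 = 14.58 N·m clockwise.
Total clockwise load moment = 468.9 N·m.
The cable tension T acts at 2.04 m; only its component perpendicular to the boom, T sinθ, produces torque. sin 35.8° = 0.585.
Στ = 0 ⇒ T × 2.04 × 0.585 = 468.9 ⇒ T = 468.9 / 1.193 = 393 N.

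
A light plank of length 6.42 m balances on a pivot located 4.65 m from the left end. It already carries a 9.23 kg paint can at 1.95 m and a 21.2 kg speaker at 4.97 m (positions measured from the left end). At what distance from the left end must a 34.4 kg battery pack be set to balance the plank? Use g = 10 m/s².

x ≈ 5.18 m from the left end

Choose the pivot (at 4.65 m from the left end) as the axis so the support reaction has zero arm there.
Paint can: 9.23 × 10 = 92.3 N down at 1.95 m → arm 2.7 m, τ = 92.3 × 2.7 = 249.2 N·m counterclockwise.
Speaker: 21.2 × 10 = 212 N down at 4.97 m → arm 0.32 m, τ = 212 × 0.32 = 67.84 N·m clockwise.
Net moment of existing loads = 181.4 N·m counterclockwise.
The battery pack weighs 34.4 × 10 = 344 N and must supply an equal clockwise moment, so its lever arm about the pivot is 181.4 / 344 = 0.527 m.
That puts it at 4.65 + 0.527 = 5.18 m from the left end.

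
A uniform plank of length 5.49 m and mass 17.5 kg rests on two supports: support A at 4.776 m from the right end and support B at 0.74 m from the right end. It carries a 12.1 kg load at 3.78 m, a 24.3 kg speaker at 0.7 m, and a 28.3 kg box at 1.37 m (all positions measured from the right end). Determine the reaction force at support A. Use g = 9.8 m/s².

Sum moments about support B (its reaction then has zero moment arm).
Beam weight: 17.5 × 9.8 = 171.5 N down at 2.745 m → arm 2.005 m, τ = 171.5 × 2.005 = 343.9 N·m counterclockwise.
Load: 12.1 × 9.8 = 118.6 N down at 3.78 m → arm 3.04 m, τ = 118.6 × 3.04 = 360.5 N·m counterclockwise.
Speaker: 24.3 × 9.8 = 238.1 N down at 0.7 m → arm 0.04 m, τ = 238.1 × 0.04 = 9.524 N·m clockwise.
Box: 28.3 × 9.8 = 277.3 N down at 1.37 m → arm 0.63 m, τ = 277.3 × 0.63 = 174.7 N·m counterclockwise.
Net load moment about support B = 869.6 N·m counterclockwise.
Reaction R at support A is upward at 4.776 m, arm 4.036 m → moment R × 4.036 clockwise.
For rotational equilibrium, R × 4.036 = 869.6, so R = 215 N.

R_A ≈ 215 N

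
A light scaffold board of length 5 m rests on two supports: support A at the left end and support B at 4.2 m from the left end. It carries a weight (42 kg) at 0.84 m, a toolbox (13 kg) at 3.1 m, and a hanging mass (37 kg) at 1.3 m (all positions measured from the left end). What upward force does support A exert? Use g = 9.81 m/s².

Taking torques about support B:
Weight: 42 × 9.81 = 412 N down at 0.84 m → arm 3.36 m, τ = 412 × 3.36 = 1384 N·m counterclockwise.
Toolbox: 13 × 9.81 = 127.5 N down at 3.1 m → arm 1.1 m, τ = 127.5 × 1.1 = 140.2 N·m counterclockwise.
Hanging mass: 37 × 9.81 = 363 N down at 1.3 m → arm 2.9 m, τ = 363 × 2.9 = 1053 N·m counterclockwise.
Net load moment about support B = 2577 N·m counterclockwise.
Reaction R at support A is upward at 0 m, arm 4.2 m → moment R × 4.2 clockwise.
Στ = 0 ⇒ R × 4.2 = 2577 ⇒ R = 614 N.

R_A ≈ 614 N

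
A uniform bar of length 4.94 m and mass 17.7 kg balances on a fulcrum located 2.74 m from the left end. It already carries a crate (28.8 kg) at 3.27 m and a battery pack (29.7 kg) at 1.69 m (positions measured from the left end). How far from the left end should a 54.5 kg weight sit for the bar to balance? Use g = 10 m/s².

x ≈ 3.12 m from the left end

Taking torques about the fulcrum (at 2.74 m from the left end):
Beam weight: 17.7 × 10 = 177 N down at 2.47 m → arm 0.27 m, τ = 177 × 0.27 = 47.79 N·m counterclockwise.
Crate: 28.8 × 10 = 288 N down at 3.27 m → arm 0.53 m, τ = 288 × 0.53 = 152.6 N·m clockwise.
Battery pack: 29.7 × 10 = 297 N down at 1.69 m → arm 1.05 m, τ = 297 × 1.05 = 311.9 N·m counterclockwise.
Net moment of existing loads = 207.1 N·m counterclockwise.
The weight weighs 54.5 × 10 = 545 N and must supply an equal clockwise moment, so its lever arm about the fulcrum is 207.1 / 545 = 0.38 m.
That puts it at 2.74 + 0.38 = 3.12 m from the left end.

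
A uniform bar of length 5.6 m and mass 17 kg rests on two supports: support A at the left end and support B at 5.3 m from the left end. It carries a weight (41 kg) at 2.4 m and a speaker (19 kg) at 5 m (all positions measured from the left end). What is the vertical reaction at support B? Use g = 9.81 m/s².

R_B ≈ 446 N

Choose support A as the axis so its reaction then has zero moment arm.
Beam weight: 17 × 9.81 = 166.8 N down at 2.8 m → arm 2.8 m, τ = 166.8 × 2.8 = 467 N·m clockwise.
Weight: 41 × 9.81 = 402.2 N down at 2.4 m → arm 2.4 m, τ = 402.2 × 2.4 = 965.3 N·m clockwise.
Speaker: 19 × 9.81 = 186.4 N down at 5 m → arm 5 m, τ = 186.4 × 5 = 932 N·m clockwise.
Net load moment about support A = 2364 N·m clockwise.
Reaction R at support B is upward at 5.3 m, arm 5.3 m → moment R × 5.3 counterclockwise.
Στ = 0 ⇒ R × 5.3 = 2364 ⇒ R = 446 N.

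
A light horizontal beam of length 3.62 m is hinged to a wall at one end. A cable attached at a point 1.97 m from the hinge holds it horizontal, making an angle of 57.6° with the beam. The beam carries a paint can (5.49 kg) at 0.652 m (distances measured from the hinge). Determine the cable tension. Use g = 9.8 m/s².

Sum moments about the hinge (the unknown hinge reaction has zero arm there).
Paint can: 5.49 × 9.8 = 53.8 N down at 0.652 m → arm 0.652 m, τ = 53.8 × 0.652 = 35.08 N·m clockwise.
Total clockwise load moment = 35.08 N·m.
The cable tension T acts at 1.97 m; only its component perpendicular to the beam, T sinθ, produces torque. sin 57.6° = 0.8443.
Balancing moments: T × 1.97 × 0.8443 = 35.08, giving T = 35.08 / 1.663 = 21.1 N.

T ≈ 21.1 N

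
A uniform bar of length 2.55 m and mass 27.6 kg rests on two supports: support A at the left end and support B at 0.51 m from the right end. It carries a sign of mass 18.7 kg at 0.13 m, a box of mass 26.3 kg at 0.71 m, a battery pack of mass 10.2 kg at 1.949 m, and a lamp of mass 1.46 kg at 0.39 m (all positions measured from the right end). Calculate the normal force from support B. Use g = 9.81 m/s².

R_B ≈ 664 N

Sum moments about support A (its reaction then has zero moment arm).
Beam weight: 27.6 × 9.81 = 270.8 N down at 1.275 m → arm 1.275 m, τ = 270.8 × 1.275 = 345.3 N·m clockwise.
Sign: 18.7 × 9.81 = 183.4 N down at 0.13 m → arm 2.42 m, τ = 183.4 × 2.42 = 443.8 N·m clockwise.
Box: 26.3 × 9.81 = 258 N down at 0.71 m → arm 1.84 m, τ = 258 × 1.84 = 474.7 N·m clockwise.
Battery pack: 10.2 × 9.81 = 100.1 N down at 1.949 m → arm 0.601 m, τ = 100.1 × 0.601 = 60.16 N·m clockwise.
Lamp: 1.46 × 9.81 = 14.32 N down at 0.39 m → arm 2.16 m, τ = 14.32 × 2.16 = 30.93 N·m clockwise.
Net load moment about support A = 1355 N·m clockwise.
Reaction R at support B is upward at 0.51 m, arm 2.04 m → moment R × 2.04 counterclockwise.
For rotational equilibrium, R × 2.04 = 1355, so R = 664 N.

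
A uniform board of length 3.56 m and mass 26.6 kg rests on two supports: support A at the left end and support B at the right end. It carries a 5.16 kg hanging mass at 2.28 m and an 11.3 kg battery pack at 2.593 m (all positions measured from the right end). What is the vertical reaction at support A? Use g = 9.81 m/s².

Take moments about support B.
Beam weight: 26.6 × 9.81 = 260.9 N down at 1.78 m → arm 1.78 m, τ = 260.9 × 1.78 = 464.4 N·m counterclockwise.
Hanging mass: 5.16 × 9.81 = 50.62 N down at 2.28 m → arm 2.28 m, τ = 50.62 × 2.28 = 115.4 N·m counterclockwise.
Battery pack: 11.3 × 9.81 = 110.9 N down at 2.593 m → arm 2.593 m, τ = 110.9 × 2.593 = 287.6 N·m counterclockwise.
Net load moment about support B = 867.4 N·m counterclockwise.
Reaction R at support A is upward at 3.56 m, arm 3.56 m → moment R × 3.56 clockwise.
Στ = 0 ⇒ R × 3.56 = 867.4 ⇒ R = 244 N.

R_A ≈ 244 N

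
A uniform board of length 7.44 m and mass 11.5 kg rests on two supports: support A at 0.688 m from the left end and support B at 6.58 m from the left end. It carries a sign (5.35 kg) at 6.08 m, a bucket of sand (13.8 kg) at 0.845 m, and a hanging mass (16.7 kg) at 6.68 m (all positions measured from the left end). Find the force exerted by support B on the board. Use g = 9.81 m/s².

About support A:
Beam weight: 11.5 × 9.81 = 112.8 N down at 3.72 m → arm 3.032 m, τ = 112.8 × 3.032 = 342 N·m clockwise.
Sign: 5.35 × 9.81 = 52.48 N down at 6.08 m → arm 5.392 m, τ = 52.48 × 5.392 = 283 N·m clockwise.
Bucket of sand: 13.8 × 9.81 = 135.4 N down at 0.845 m → arm 0.157 m, τ = 135.4 × 0.157 = 21.26 N·m clockwise.
Hanging mass: 16.7 × 9.81 = 163.8 N down at 6.68 m → arm 5.992 m, τ = 163.8 × 5.992 = 981.5 N·m clockwise.
Net load moment about support A = 1628 N·m clockwise.
Reaction R at support B is upward at 6.58 m, arm 5.892 m → moment R × 5.892 counterclockwise.
Balancing moments: R × 5.892 = 1628, giving R = 276 N.

R_B ≈ 276 N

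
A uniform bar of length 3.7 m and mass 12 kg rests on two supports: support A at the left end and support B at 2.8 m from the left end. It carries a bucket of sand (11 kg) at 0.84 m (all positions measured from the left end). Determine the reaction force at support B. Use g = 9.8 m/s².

Choose support A as the axis so its reaction then has zero moment arm.
Beam weight: 12 × 9.8 = 117.6 N down at 1.85 m → arm 1.85 m, τ = 117.6 × 1.85 = 217.6 N·m clockwise.
Bucket of sand: 11 × 9.8 = 107.8 N down at 0.84 m → arm 0.84 m, τ = 107.8 × 0.84 = 90.55 N·m clockwise.
Net load moment about support A = 308.1 N·m clockwise.
Reaction R at support B is upward at 2.8 m, arm 2.8 m → moment R × 2.8 counterclockwise.
Στ = 0 ⇒ R × 2.8 = 308.1 ⇒ R = 110 N.

R_B ≈ 110 N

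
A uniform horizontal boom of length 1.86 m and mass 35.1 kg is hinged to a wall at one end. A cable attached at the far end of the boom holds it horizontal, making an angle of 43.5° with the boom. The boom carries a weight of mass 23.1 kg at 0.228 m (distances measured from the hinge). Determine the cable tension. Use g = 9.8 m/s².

Choose the hinge as the axis so the unknown hinge reaction has zero arm there.
Beam weight: 35.1 × 9.8 = 344 N down at 0.93 m → arm 0.93 m, τ = 344 × 0.93 = 319.9 N·m clockwise.
Weight: 23.1 × 9.8 = 226.4 N down at 0.228 m → arm 0.228 m, τ = 226.4 × 0.228 = 51.62 N·m clockwise.
Total clockwise load moment = 371.5 N·m.
The cable tension T acts at 1.86 m; only its component perpendicular to the boom, T sinθ, produces torque. sin 43.5° = 0.6884.
Balancing moments: T × 1.86 × 0.6884 = 371.5, giving T = 371.5 / 1.28 = 290 N.

T ≈ 290 N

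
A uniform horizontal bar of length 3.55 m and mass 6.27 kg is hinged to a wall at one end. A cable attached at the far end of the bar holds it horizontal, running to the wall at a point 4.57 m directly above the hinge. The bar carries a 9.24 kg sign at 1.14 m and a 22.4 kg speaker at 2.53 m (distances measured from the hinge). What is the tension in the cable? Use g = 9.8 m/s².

Take moments about the hinge.
Beam weight: 6.27 × 9.8 = 61.45 N down at 1.775 m → arm 1.775 m, τ = 61.45 × 1.775 = 109.1 N·m clockwise.
Sign: 9.24 × 9.8 = 90.55 N down at 1.14 m → arm 1.14 m, τ = 90.55 × 1.14 = 103.2 N·m clockwise.
Speaker: 22.4 × 9.8 = 219.5 N down at 2.53 m → arm 2.53 m, τ = 219.5 × 2.53 = 555.3 N·m clockwise.
Total clockwise load moment = 767.6 N·m.
The cable tension T acts at 3.55 m; only its component perpendicular to the bar, T sinθ, produces torque. sinθ = h/√(h²+d²) = 4.57/√(4.57²+3.55²) = 0.7897.
For rotational equilibrium, T × 3.55 × 0.7897 = 767.6, so T = 767.6 / 2.803 = 274 N.

T ≈ 274 N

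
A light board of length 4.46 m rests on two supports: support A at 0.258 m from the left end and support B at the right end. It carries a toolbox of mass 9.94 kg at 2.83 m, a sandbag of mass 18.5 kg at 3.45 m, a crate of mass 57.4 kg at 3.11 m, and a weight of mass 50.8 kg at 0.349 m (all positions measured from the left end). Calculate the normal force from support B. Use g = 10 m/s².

About support A:
Toolbox: 9.94 × 10 = 99.4 N down at 2.83 m → arm 2.572 m, τ = 99.4 × 2.572 = 255.7 N·m clockwise.
Sandbag: 18.5 × 10 = 185 N down at 3.45 m → arm 3.192 m, τ = 185 × 3.192 = 590.5 N·m clockwise.
Crate: 57.4 × 10 = 574 N down at 3.11 m → arm 2.852 m, τ = 574 × 2.852 = 1637 N·m clockwise.
Weight: 50.8 × 10 = 508 N down at 0.349 m → arm 0.091 m, τ = 508 × 0.091 = 46.23 N·m clockwise.
Net load moment about support A = 2529 N·m clockwise.
Reaction R at support B is upward at 4.46 m, arm 4.202 m → moment R × 4.202 counterclockwise.
For rotational equilibrium, R × 4.202 = 2529, so R = 602 N.

R_B ≈ 602 N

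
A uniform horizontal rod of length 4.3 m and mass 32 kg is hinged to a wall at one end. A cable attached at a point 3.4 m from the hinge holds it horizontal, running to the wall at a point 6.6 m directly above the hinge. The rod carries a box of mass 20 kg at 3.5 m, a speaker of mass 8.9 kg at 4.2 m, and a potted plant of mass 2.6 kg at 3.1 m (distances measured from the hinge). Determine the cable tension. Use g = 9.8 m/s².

T ≈ 597 N

About the hinge:
Beam weight: 32 × 9.8 = 313.6 N down at 2.15 m → arm 2.15 m, τ = 313.6 × 2.15 = 674.2 N·m clockwise.
Box: 20 × 9.8 = 196 N down at 3.5 m → arm 3.5 m, τ = 196 × 3.5 = 686 N·m clockwise.
Speaker: 8.9 × 9.8 = 87.22 N down at 4.2 m → arm 4.2 m, τ = 87.22 × 4.2 = 366.3 N·m clockwise.
Potted plant: 2.6 × 9.8 = 25.48 N down at 3.1 m → arm 3.1 m, τ = 25.48 × 3.1 = 78.99 N·m clockwise.
Total clockwise load moment = 1805 N·m.
The cable tension T acts at 3.4 m; only its component perpendicular to the rod, T sinθ, produces torque. sinθ = h/√(h²+d²) = 6.6/√(6.6²+3.4²) = 0.889.
Balancing moments: T × 3.4 × 0.889 = 1805, giving T = 1805 / 3.023 = 597 N.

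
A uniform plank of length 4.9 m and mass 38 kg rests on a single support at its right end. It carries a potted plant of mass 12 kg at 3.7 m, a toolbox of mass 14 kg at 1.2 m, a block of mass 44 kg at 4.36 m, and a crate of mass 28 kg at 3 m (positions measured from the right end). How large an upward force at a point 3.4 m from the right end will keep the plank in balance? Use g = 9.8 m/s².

F ≈ 1240 N

Sum moments about the right end (the unknown pivot reaction has zero arm there).
Beam weight: 38 × 9.8 = 372.4 N down at 2.45 m → arm 2.45 m, τ = 372.4 × 2.45 = 912.4 N·m counterclockwise.
Potted plant: 12 × 9.8 = 117.6 N down at 3.7 m → arm 3.7 m, τ = 117.6 × 3.7 = 435.1 N·m counterclockwise.
Toolbox: 14 × 9.8 = 137.2 N down at 1.2 m → arm 1.2 m, τ = 137.2 × 1.2 = 164.6 N·m counterclockwise.
Block: 44 × 9.8 = 431.2 N down at 4.36 m → arm 4.36 m, τ = 431.2 × 4.36 = 1880 N·m counterclockwise.
Crate: 28 × 9.8 = 274.4 N down at 3 m → arm 3 m, τ = 274.4 × 3 = 823.2 N·m counterclockwise.
Net moment of the loads = 4215 N·m counterclockwise.
The upward force F acts at a point 3.4 m from the right end, arm 3.4 m, giving F × 3.4 clockwise.
For rotational equilibrium, F × 3.4 = 4215, so F = 4215 / 3.4 = 1240 N.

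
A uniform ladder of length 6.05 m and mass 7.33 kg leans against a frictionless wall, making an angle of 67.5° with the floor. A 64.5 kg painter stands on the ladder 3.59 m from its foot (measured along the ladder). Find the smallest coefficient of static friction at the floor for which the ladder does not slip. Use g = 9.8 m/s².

μ_min ≈ 0.242

Sum moments about the foot of the ladder (the floor normal and friction both act there and drop out).
Ladder weight 7.33×9.8 = 71.83 N acts at 3.025 m along the ladder; its horizontal arm is 3.025·cos67.5° = 1.158 m → τ = 83.18 N·m clockwise.
Painter: 64.5×9.8 = 632.1 N at 3.59 m → arm 1.374 m → τ = 868.5 N·m clockwise.
Wall normal N acts horizontally at the top; its moment arm is the height L sinθ = 6.05·sin67.5° = 5.589 m, counterclockwise.
Setting net torque to zero: N × 5.589 = 951.7 → N = 170.3 N.
ΣFx = 0 ⇒ f = N_wall = 170.3 N. ΣFy = 0 ⇒ N_floor = 703.9 N.
μ_min = f / N_floor = 170.3 / 703.9 = 0.242.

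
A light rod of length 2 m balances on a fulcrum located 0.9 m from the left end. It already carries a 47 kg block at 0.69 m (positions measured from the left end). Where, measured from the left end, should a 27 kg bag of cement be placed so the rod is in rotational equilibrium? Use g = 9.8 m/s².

Choose the fulcrum (at 0.9 m from the left end) as the axis so the support reaction has zero arm there.
Block: 47 × 9.8 = 460.6 N down at 0.69 m → arm 0.21 m, τ = 460.6 × 0.21 = 96.73 N·m counterclockwise.
Net moment of existing loads = 96.73 N·m counterclockwise.
The bag of cement weighs 27 × 9.8 = 264.6 N and must supply an equal clockwise moment, so its lever arm about the fulcrum is 96.73 / 264.6 = 0.366 m.
That puts it at 0.9 + 0.366 = 1.27 m from the left end.

x ≈ 1.27 m from the left end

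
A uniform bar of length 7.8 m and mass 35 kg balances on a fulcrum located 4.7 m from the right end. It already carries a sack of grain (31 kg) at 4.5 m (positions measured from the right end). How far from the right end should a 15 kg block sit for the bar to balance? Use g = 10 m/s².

Sum moments about the fulcrum (at 4.7 m from the right end) (the support reaction has zero arm there).
Beam weight: 35 × 10 = 350 N down at 3.9 m → arm 0.8 m, τ = 350 × 0.8 = 280 N·m clockwise.
Sack of grain: 31 × 10 = 310 N down at 4.5 m → arm 0.2 m, τ = 310 × 0.2 = 62 N·m clockwise.
Net moment of existing loads = 342 N·m clockwise.
The block weighs 15 × 10 = 150 N and must supply an equal counterclockwise moment, so its lever arm about the fulcrum is 342 / 150 = 2.28 m.
That puts it at 4.7 + 2.28 = 6.98 m from the right end.

x ≈ 6.98 m from the right end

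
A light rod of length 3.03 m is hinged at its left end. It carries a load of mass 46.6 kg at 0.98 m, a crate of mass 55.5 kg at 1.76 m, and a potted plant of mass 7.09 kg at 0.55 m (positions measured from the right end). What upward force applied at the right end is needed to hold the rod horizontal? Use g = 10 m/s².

F ≈ 606 N

Choose the left end as the axis so the unknown pivot reaction has zero arm there.
Load: 46.6 × 10 = 466 N down at 0.98 m → arm 2.05 m, τ = 466 × 2.05 = 955.3 N·m clockwise.
Crate: 55.5 × 10 = 555 N down at 1.76 m → arm 1.27 m, τ = 555 × 1.27 = 704.9 N·m clockwise.
Potted plant: 7.09 × 10 = 70.9 N down at 0.55 m → arm 2.48 m, τ = 70.9 × 2.48 = 175.8 N·m clockwise.
Net moment of the loads = 1836 N·m clockwise.
The upward force F acts at the right end, arm 3.03 m, giving F × 3.03 counterclockwise.
Στ = 0 ⇒ F × 3.03 = 1836 ⇒ F = 1836 / 3.03 = 606 N.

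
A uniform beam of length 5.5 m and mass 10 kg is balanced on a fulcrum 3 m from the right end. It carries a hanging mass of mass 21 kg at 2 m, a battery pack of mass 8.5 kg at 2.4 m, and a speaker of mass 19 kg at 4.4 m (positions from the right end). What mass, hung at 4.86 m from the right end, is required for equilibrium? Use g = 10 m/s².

m ≈ 1.08 kg

Sum moments about the fulcrum (at 3 m from the right end) (the support reaction has zero arm there).
Beam weight: 10 × 10 = 100 N down at 2.75 m → arm 0.25 m, τ = 100 × 0.25 = 25 N·m clockwise.
Hanging mass: 21 × 10 = 210 N down at 2 m → arm 1 m, τ = 210 × 1 = 210 N·m clockwise.
Battery pack: 8.5 × 10 = 85 N down at 2.4 m → arm 0.6 m, τ = 85 × 0.6 = 51 N·m clockwise.
Speaker: 19 × 10 = 190 N down at 4.4 m → arm 1.4 m, τ = 190 × 1.4 = 266 N·m counterclockwise.
Net moment of known loads = 20 N·m clockwise.
An unknown mass m at 4.86 m has arm 1.86 m; its moment is m·g·1.86 counterclockwise.
Στ = 0 ⇒ m × 10 × 1.86 = 20 ⇒ m = 20 / (10 × 1.86) = 1.08 kg.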